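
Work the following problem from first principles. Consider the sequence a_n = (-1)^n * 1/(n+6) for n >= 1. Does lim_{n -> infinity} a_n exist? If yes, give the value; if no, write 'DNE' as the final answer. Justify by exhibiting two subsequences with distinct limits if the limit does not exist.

Examine the behaviour of a_n along subsequences.
Even-n subsequence a_{2k} = 1/(2k+6) -> 0. Odd-n subsequence a_{2k+1} = -1/(2k+7) -> 0. Both tend to 0, which suggests the limit is 0; verify directly.
|a_n - 0| = 1/(n+6) < 1/n for every n >= 1.
Given epsilon > 0, choose a positive integer N > 1/epsilon. Then for all n >= N, |a_n| < 1/n <= 1/N < epsilon.
So by the definition of the limit, lim a_n exists and equals 0.

0


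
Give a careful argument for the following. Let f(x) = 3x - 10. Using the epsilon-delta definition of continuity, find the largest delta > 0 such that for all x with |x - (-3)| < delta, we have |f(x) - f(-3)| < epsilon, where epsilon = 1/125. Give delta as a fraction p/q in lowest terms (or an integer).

We compute f(-3) = 3*(-3) - 10 = -19.
|f(x) - f(-3)| = |3x - 10 - (-19)| = |3(x - (-3))| = 3|x - (-3)|.
We need 3|x - (-3)| < 1/125, i.e. |x - (-3)| < 1/125 / 3 = 1/375.
So any delta <= 1/375 works. Conversely, if delta > 1/375, then x = -3 + 1/375 satisfies |x - (-3)| = 1/375 < delta but |f(x) - f(-3)| = 3 * 1/375 = 1/125, which is not < 1/125; so no larger delta works.
Hence the largest such delta is 1/375.

1/375


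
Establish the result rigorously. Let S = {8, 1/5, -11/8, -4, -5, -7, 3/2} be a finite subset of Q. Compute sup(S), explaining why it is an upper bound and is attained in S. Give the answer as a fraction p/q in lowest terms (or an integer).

S is finite, so sup(S) = max(S).
Sorted decreasing:
8, 3/2, 1/5, -11/8, -4, -5, -7
The extremum is 8.
For every x in S, x <= 8. And 8 is in S, so it is attained.
Therefore sup(S) = 8.

8


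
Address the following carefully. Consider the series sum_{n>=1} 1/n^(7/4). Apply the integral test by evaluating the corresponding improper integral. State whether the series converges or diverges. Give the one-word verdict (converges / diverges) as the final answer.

Let f(x) = x^(-7/4). Then f is positive, continuous, and decreasing on [1, infinity), so the integral test applies.
Compute the improper integral int_{1}^infinity f(x) dx:
  antiderivative F(x) = -4/(3*x^(3/4)).
  As x -> infinity, F(x) -> 0 (since p = 7/4 > 1).
  So int = F(infinity) - F(1) = 0 - (-4/3) = 4/3.
  Finite, so by the integral test, the series converges.

converges


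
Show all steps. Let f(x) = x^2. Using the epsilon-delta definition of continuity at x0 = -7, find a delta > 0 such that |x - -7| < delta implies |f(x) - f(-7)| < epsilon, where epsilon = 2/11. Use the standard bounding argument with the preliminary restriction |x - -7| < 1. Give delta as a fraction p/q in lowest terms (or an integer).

Factor: |x^2 - (-7)^2| = |x - -7| * |x + -7|.
Impose |x - -7| < 1 first. Then |x + -7| = |(x - -7) + 2*(-7)| <= |x - -7| + 2*|-7| < 1 + 14 = 15.
So |x^2 - (-7)^2| < delta * 15.
We need delta * 15 <= 2/11, i.e. delta <= 2/11/15 = 2/165.
Since 2/165 < 1, this is tighter than 1; take delta = 2/165.
So delta = 2/165 works.

2/165


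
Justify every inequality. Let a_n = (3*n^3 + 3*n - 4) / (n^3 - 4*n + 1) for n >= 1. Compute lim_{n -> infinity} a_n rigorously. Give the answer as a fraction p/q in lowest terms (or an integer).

Divide numerator and denominator by n^3, the highest power:
numerator / n^3 = 3 + 3/n^2 - 4/n^3
denominator / n^3 = 1 - 4/n^2 + n^(-3)
As n -> infinity, all terms of the form c/n^k (k >= 1) tend to 0.
So numerator / n^3 -> 3 and denominator / n^3 -> 1.
Therefore lim a_n = 3.

3


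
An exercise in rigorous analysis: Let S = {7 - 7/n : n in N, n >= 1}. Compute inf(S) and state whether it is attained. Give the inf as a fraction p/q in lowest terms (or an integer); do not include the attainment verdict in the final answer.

Analysis:
- Values: 0, 7/2, 14/3, 21/4, ... strictly increasing.
- Minimum is 0 (n=1); inf = 0 (attained).
- 7 - 7/n -> 7 from below; sup = 7, not attained.
Conclusion: inf(S) = 0, attained in S.

0


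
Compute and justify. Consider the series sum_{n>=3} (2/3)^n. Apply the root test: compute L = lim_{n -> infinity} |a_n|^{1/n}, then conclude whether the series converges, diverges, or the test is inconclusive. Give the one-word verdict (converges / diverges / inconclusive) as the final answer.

Let a_n denote the general term. Form |a_n|^(1/n) and simplify:
|a_n|^(1/n) = 2/3
Take the limit as n -> infinity: L = 2/3.
Since L = 2/3 < 1, the root test implies convergence.

converges


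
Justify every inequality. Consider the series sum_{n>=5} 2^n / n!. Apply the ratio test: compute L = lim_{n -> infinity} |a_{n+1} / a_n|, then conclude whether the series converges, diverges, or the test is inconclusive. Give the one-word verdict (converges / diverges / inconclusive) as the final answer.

Let a_n denote the general term. Form the ratio a_{n+1}/a_n and simplify:
a_{n+1}/a_n = 2/(n + 1)
Take the limit as n -> infinity: L = 0.
Since L = 0 < 1, the ratio test implies the series converges.

converges


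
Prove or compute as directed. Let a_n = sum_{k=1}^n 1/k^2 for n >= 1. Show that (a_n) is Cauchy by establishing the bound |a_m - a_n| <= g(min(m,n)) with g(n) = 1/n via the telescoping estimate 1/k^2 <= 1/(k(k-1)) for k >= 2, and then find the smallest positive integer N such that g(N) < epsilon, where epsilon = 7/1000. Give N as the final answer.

For m > n >= 1: |a_m - a_n| = sum_{k=n+1}^m 1/k^2.
Use 1/k^2 <= 1/(k(k-1)) = 1/(k-1) - 1/k for k >= 2:
sum_{k=n+1}^m 1/k^2 <= sum_{k=n+1}^m (1/(k-1) - 1/k) = 1/n - 1/m <= 1/n.
By symmetry the same bound holds with n,m swapped, so |a_m - a_n| <= 1/min(m,n) = g(min(m,n)). Since g(n) -> 0, (a_n) is Cauchy.
Now solve g(N) < 7/1000: 1/N < 7/1000 <=> N > 1/(7/1000) = 1000/7.
The smallest integer strictly greater than 1000/7 is N = 143.
Check: g(143) = 1/143 < 7/1000; g(142) = 1/142 >= 7/1000. So N = 143.

143


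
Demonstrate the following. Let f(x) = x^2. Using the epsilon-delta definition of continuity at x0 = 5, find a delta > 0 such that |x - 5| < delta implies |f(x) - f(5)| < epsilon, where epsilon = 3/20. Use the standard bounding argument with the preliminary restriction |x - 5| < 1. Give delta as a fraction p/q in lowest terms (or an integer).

Factor: |x^2 - (5)^2| = |x - 5| * |x + 5|.
Impose |x - 5| < 1 first. Then |x + 5| = |(x - 5) + 2*(5)| <= |x - 5| + 2*|5| < 1 + 10 = 11.
So |x^2 - (5)^2| < delta * 11.
We need delta * 11 <= 3/20, i.e. delta <= 3/20/11 = 3/220.
Since 3/220 < 1, this is tighter than 1; take delta = 3/220.
So delta = 3/220 works.

3/220


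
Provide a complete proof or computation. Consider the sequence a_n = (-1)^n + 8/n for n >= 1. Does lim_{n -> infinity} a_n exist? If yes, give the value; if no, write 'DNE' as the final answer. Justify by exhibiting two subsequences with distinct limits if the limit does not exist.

Examine the behaviour of a_n along subsequences.
a_{2k} = 1 + 8/(2k) -> 1. a_{2k+1} = -1 + 8/(2k+1) -> -1.
Since these two subsequential limits are 1 and -1, distinct, the full sequence cannot converge (a convergent sequence has all subsequences tending to the same limit). So lim a_n does not exist.

DNE


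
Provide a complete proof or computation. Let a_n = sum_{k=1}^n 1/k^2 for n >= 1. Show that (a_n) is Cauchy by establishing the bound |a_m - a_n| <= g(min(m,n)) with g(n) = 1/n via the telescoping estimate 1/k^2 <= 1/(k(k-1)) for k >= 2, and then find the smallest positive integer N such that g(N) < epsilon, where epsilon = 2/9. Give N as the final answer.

For m > n >= 1: |a_m - a_n| = sum_{k=n+1}^m 1/k^2.
Use 1/k^2 <= 1/(k(k-1)) = 1/(k-1) - 1/k for k >= 2:
sum_{k=n+1}^m 1/k^2 <= sum_{k=n+1}^m (1/(k-1) - 1/k) = 1/n - 1/m <= 1/n.
By symmetry the same bound holds with n,m swapped, so |a_m - a_n| <= 1/min(m,n) = g(min(m,n)). Since g(n) -> 0, (a_n) is Cauchy.
Now solve g(N) < 2/9: 1/N < 2/9 <=> N > 1/(2/9) = 9/2.
The smallest integer strictly greater than 9/2 is N = 5.
Check: g(5) = 1/5 < 2/9; g(4) = 1/4 >= 2/9. So N = 5.

5


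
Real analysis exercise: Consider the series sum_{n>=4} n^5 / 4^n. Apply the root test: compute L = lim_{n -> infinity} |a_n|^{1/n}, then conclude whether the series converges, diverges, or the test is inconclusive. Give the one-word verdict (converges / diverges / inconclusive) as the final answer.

Let a_n denote the general term. Form |a_n|^(1/n) and simplify:
|a_n|^(1/n) = n^(5/n)/4
Take the limit as n -> infinity: L = 1/4.
Since L = 1/4 < 1, the root test implies convergence.

converges


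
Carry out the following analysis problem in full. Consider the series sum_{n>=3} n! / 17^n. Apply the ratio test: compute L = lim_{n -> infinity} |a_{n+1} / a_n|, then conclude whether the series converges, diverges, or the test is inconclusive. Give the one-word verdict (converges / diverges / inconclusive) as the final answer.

Let a_n denote the general term. Form the ratio a_{n+1}/a_n and simplify:
a_{n+1}/a_n = n/17 + 1/17
Take the limit as n -> infinity: L = infinity.
Since L = infinity > 1 (or L = infinity), the ratio test implies the series diverges.

diverges


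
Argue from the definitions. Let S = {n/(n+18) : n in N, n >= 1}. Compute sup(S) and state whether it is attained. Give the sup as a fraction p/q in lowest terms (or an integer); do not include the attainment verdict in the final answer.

Analysis:
- Values: 1/19, 1/10, 1/7, 2/11, ... strictly increasing.
- Minimum is 1/19 (n=1); inf = 1/19 (attained).
- n/(n+18) = 1 - 18/(n+18) -> 1 from below as n -> infinity, and never equals 1.
- So sup = 1 (not attained).
Conclusion: sup(S) = 1, not attained in S.

1


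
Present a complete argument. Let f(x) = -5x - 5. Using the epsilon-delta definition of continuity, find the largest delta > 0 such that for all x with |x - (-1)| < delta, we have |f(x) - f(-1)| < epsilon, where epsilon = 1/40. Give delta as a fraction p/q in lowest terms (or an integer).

We compute f(-1) = -5*(-1) - 5 = 0.
|f(x) - f(-1)| = |-5x - 5 - (0)| = |-5(x - (-1))| = 5|x - (-1)|.
We need 5|x - (-1)| < 1/40, i.e. |x - (-1)| < 1/40 / 5 = 1/200.
So any delta <= 1/200 works. Conversely, if delta > 1/200, then x = -1 + 1/200 satisfies |x - (-1)| = 1/200 < delta but |f(x) - f(-1)| = 5 * 1/200 = 1/40, which is not < 1/40; so no larger delta works.
Hence the largest such delta is 1/200.

1/200


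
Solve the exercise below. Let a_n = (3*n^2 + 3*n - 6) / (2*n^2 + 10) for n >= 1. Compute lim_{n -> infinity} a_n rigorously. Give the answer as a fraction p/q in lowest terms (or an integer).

Divide numerator and denominator by n^2, the highest power:
numerator / n^2 = 3 + 3/n - 6/n^2
denominator / n^2 = 2 + 10/n^2
As n -> infinity, all terms of the form c/n^k (k >= 1) tend to 0.
So numerator / n^2 -> 3 and denominator / n^2 -> 2.
Therefore lim a_n = 3/2.

3/2


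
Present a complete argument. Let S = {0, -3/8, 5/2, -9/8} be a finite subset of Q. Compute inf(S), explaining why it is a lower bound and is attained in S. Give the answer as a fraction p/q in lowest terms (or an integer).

S is finite, so inf(S) = min(S).
Sorted increasing:
-9/8, -3/8, 0, 5/2
The extremum is -9/8.
For every x in S, x >= -9/8. And -9/8 is in S, so it is attained.
Therefore inf(S) = -9/8.

-9/8


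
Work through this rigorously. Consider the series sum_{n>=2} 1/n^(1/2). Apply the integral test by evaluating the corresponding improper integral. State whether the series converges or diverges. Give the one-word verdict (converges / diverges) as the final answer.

Let f(x) = 1/sqrt(x). Then f is positive, continuous, and decreasing on [2, infinity), so the integral test applies.
Compute the improper integral int_{2}^infinity f(x) dx:
  antiderivative F(x) = 2*sqrt(x).
  As x -> infinity, F(x) -> infinity (since p = 1/2 < 1).
  So the integral diverges. By the integral test, the series diverges.

diverges


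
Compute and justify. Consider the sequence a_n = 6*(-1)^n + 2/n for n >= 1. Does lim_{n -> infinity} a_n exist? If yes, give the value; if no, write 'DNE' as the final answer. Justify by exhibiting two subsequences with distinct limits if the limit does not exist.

Examine the behaviour of a_n along subsequences.
a_{2k} = 6 + 2/(2k) -> 6. a_{2k+1} = -6 + 2/(2k+1) -> -6.
Since these two subsequential limits are 6 and -6, distinct, the full sequence cannot converge (a convergent sequence has all subsequences tending to the same limit). So lim a_n does not exist.

DNE


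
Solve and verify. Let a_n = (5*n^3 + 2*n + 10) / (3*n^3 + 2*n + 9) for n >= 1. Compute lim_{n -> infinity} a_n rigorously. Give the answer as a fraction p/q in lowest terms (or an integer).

Divide numerator and denominator by n^3, the highest power:
numerator / n^3 = 5 + 2/n^2 + 10/n^3
denominator / n^3 = 3 + 2/n^2 + 9/n^3
As n -> infinity, all terms of the form c/n^k (k >= 1) tend to 0.
So numerator / n^3 -> 5 and denominator / n^3 -> 3.
Therefore lim a_n = 5/3.

5/3


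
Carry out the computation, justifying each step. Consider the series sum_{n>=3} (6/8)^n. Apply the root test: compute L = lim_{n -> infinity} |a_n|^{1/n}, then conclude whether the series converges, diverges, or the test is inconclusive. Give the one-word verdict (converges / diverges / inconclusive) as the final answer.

Let a_n denote the general term. Form |a_n|^(1/n) and simplify:
|a_n|^(1/n) = 3/4
Take the limit as n -> infinity: L = 3/4.
Since L = 3/4 < 1, the root test implies convergence.

converges


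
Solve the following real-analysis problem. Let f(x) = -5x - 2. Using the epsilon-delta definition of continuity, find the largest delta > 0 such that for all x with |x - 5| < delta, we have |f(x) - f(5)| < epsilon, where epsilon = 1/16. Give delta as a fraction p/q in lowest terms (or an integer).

We compute f(5) = -5*(5) - 2 = -27.
|f(x) - f(5)| = |-5x - 2 - (-27)| = |-5(x - 5)| = 5|x - 5|.
We need 5|x - 5| < 1/16, i.e. |x - 5| < 1/16 / 5 = 1/80.
So any delta <= 1/80 works. Conversely, if delta > 1/80, then x = 5 + 1/80 satisfies |x - 5| = 1/80 < delta but |f(x) - f(5)| = 5 * 1/80 = 1/16, which is not < 1/16; so no larger delta works.
Hence the largest such delta is 1/80.

1/80


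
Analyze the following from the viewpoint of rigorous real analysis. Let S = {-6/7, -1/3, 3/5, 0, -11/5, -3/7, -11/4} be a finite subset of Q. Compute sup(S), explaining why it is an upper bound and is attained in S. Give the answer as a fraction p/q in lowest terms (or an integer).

S is finite, so sup(S) = max(S).
Sorted decreasing:
3/5, 0, -1/3, -3/7, -6/7, -11/5, -11/4
The extremum is 3/5.
For every x in S, x <= 3/5. And 3/5 is in S, so it is attained.
Therefore sup(S) = 3/5.

3/5


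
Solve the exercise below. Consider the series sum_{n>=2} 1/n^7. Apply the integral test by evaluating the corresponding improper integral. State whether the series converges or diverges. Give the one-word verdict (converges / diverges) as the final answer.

Let f(x) = x^(-7). Then f is positive, continuous, and decreasing on [2, infinity), so the integral test applies.
Compute the improper integral int_{2}^infinity f(x) dx:
  antiderivative F(x) = -1/(6*x^6).
  As x -> infinity, F(x) -> 0 (since p = 7 > 1).
  So int = F(infinity) - F(2) = 0 - (-1/384) = 1/384.
  Finite, so by the integral test, the series converges.

converges


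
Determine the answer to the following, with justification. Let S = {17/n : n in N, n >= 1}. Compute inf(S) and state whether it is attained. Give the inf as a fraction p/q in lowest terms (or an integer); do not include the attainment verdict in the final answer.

Analysis:
- Values: 17, 17/2, 17/3, 17/4, ... strictly decreasing.
- The maximum is 17 (n=1); sup = 17 (attained).
- The set is bounded below by 0; 17/n -> 0 so 0 is the greatest lower bound.
- 0 is not in the set, so inf = 0 is not attained.
Conclusion: inf(S) = 0, not attained in S.

0


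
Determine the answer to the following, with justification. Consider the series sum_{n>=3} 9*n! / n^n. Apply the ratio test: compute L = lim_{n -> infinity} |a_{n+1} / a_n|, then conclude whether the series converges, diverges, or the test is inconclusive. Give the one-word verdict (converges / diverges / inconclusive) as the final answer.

Let a_n denote the general term. Form the ratio a_{n+1}/a_n and simplify:
a_{n+1}/a_n = (n/(n + 1))^n
Take the limit as n -> infinity: L = exp(-1).
Since L = exp(-1) < 1, the ratio test implies the series converges.

converges


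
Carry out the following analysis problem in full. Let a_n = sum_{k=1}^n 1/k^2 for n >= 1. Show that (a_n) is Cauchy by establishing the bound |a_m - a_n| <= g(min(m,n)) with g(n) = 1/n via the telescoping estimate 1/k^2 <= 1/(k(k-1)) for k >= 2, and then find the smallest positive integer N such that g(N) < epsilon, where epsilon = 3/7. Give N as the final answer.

For m > n >= 1: |a_m - a_n| = sum_{k=n+1}^m 1/k^2.
Use 1/k^2 <= 1/(k(k-1)) = 1/(k-1) - 1/k for k >= 2:
sum_{k=n+1}^m 1/k^2 <= sum_{k=n+1}^m (1/(k-1) - 1/k) = 1/n - 1/m <= 1/n.
By symmetry the same bound holds with n,m swapped, so |a_m - a_n| <= 1/min(m,n) = g(min(m,n)). Since g(n) -> 0, (a_n) is Cauchy.
Now solve g(N) < 3/7: 1/N < 3/7 <=> N > 1/(3/7) = 7/3.
The smallest integer strictly greater than 7/3 is N = 3.
Check: g(3) = 1/3 < 3/7; g(2) = 1/2 >= 3/7. So N = 3.

3


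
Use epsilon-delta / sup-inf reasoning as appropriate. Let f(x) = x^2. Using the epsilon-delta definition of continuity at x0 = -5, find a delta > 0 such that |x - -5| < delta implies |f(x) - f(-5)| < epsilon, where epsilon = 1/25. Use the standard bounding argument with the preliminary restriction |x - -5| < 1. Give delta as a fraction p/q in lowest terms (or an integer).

Factor: |x^2 - (-5)^2| = |x - -5| * |x + -5|.
Impose |x - -5| < 1 first. Then |x + -5| = |(x - -5) + 2*(-5)| <= |x - -5| + 2*|-5| < 1 + 10 = 11.
So |x^2 - (-5)^2| < delta * 11.
We need delta * 11 <= 1/25, i.e. delta <= 1/25/11 = 1/275.
Since 1/275 < 1, this is tighter than 1; take delta = 1/275.
So delta = 1/275 works.

1/275


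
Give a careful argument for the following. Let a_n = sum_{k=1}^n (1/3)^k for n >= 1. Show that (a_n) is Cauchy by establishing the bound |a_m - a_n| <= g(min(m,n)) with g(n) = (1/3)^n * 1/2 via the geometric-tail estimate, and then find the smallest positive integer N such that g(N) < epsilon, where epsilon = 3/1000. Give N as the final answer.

For m > n >= 1: |a_m - a_n| = sum_{k=n+1}^m (1/3)^k < sum_{k=n+1}^infinity (1/3)^k = (1/3)^(n+1) / (1 - 1/3) = (1/3)^n * (1/3) * (3/2) = (1/3)^n * 1/2.
So g(n) = (1/3)^n / 2. Since g(n) -> 0, (a_n) is Cauchy.
Now solve g(N) < 3/1000: (1/3)^N / 2 < 3/1000 <=> 3^N > 1 / (2 * 3/1000) = 500/3.
Check powers of 3: 3^4 = 81 <= 500/3, 3^5 = 243 > 500/3.
So the smallest such N is 5. Check: g(5) = 1/(2 * 243) = 1/486 < 3/1000.

5


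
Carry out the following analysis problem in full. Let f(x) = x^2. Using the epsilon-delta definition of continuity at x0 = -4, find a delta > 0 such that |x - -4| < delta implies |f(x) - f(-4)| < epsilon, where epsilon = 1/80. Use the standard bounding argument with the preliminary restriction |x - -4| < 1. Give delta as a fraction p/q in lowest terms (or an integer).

Factor: |x^2 - (-4)^2| = |x - -4| * |x + -4|.
Impose |x - -4| < 1 first. Then |x + -4| = |(x - -4) + 2*(-4)| <= |x - -4| + 2*|-4| < 1 + 8 = 9.
So |x^2 - (-4)^2| < delta * 9.
We need delta * 9 <= 1/80, i.e. delta <= 1/80/9 = 1/720.
Since 1/720 < 1, this is tighter than 1; take delta = 1/720.
So delta = 1/720 works.

1/720


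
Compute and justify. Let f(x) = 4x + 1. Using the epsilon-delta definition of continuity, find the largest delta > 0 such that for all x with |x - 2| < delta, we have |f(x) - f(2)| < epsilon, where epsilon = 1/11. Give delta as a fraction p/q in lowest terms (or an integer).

We compute f(2) = 4*(2) + 1 = 9.
|f(x) - f(2)| = |4x + 1 - (9)| = |4(x - 2)| = 4|x - 2|.
We need 4|x - 2| < 1/11, i.e. |x - 2| < 1/11 / 4 = 1/44.
So any delta <= 1/44 works. Conversely, if delta > 1/44, then x = 2 + 1/44 satisfies |x - 2| = 1/44 < delta but |f(x) - f(2)| = 4 * 1/44 = 1/11, which is not < 1/11; so no larger delta works.
Hence the largest such delta is 1/44.

1/44


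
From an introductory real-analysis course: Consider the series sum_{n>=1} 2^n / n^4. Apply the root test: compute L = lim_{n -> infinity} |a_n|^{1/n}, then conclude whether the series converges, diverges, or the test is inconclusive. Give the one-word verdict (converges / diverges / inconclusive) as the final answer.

Let a_n denote the general term. Form |a_n|^(1/n) and simplify:
|a_n|^(1/n) = 2/n^(4/n)
Take the limit as n -> infinity: L = 2.
Since L = 2 > 1, the root test implies divergence.

diverges


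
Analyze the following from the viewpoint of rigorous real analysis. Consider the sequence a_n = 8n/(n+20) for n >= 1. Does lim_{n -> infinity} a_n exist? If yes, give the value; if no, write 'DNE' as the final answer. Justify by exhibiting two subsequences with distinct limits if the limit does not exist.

Examine the behaviour of a_n along subsequences.
Even-n subsequence a_{2k} = 8(2k)/(2k+20) -> 8. Odd-n subsequence a_{2k+1} = 8(2k+1)/(2k+21) -> 8. Both tend to 8, which suggests the limit is 8; verify directly.
|a_n - 8| = |8n - 8(n+20)| / (n+20) = 160/(n+20) < 160/n for every n >= 1.
Given epsilon > 0, choose a positive integer N > 160/epsilon. Then for all n >= N, |a_n - 8| < 160/n <= 160/N < epsilon.
So by the definition of the limit, lim a_n exists and equals 8.

8


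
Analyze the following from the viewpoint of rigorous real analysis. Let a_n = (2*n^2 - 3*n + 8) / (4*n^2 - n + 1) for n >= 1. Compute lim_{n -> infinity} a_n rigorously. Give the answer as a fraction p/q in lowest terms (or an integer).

Divide numerator and denominator by n^2, the highest power:
numerator / n^2 = 2 - 3/n + 8/n^2
denominator / n^2 = 4 - 1/n + n^(-2)
As n -> infinity, all terms of the form c/n^k (k >= 1) tend to 0.
So numerator / n^2 -> 2 and denominator / n^2 -> 4.
Therefore lim a_n = 1/2.

1/2


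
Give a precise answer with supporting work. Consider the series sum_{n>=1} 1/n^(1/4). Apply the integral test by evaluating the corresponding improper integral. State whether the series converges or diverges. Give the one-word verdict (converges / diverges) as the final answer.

Let f(x) = x^(-1/4). Then f is positive, continuous, and decreasing on [1, infinity), so the integral test applies.
Compute the improper integral int_{1}^infinity f(x) dx:
  antiderivative F(x) = 4*x^(3/4)/3.
  As x -> infinity, F(x) -> infinity (since p = 1/4 < 1).
  So the integral diverges. By the integral test, the series diverges.

diverges


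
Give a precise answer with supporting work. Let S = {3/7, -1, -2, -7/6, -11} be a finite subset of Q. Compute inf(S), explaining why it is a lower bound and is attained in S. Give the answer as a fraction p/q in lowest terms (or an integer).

S is finite, so inf(S) = min(S).
Sorted increasing:
-11, -2, -7/6, -1, 3/7
The extremum is -11.
For every x in S, x >= -11. And -11 is in S, so it is attained.
Therefore inf(S) = -11.

-11


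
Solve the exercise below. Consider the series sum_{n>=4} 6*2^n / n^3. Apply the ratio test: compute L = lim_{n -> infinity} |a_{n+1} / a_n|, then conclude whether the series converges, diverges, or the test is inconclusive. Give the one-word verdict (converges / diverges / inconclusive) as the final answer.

Let a_n denote the general term. Form the ratio a_{n+1}/a_n and simplify:
a_{n+1}/a_n = 2*n^3/(n + 1)^3
Take the limit as n -> infinity: L = 2.
Since L = 2 > 1 (or L = infinity), the ratio test implies the series diverges.

diverges


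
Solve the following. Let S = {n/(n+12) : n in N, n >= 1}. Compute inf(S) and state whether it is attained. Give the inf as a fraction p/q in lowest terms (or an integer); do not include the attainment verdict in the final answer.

Analysis:
- Values: 1/13, 1/7, 1/5, 1/4, ... strictly increasing.
- Minimum is 1/13 (n=1); inf = 1/13 (attained).
- n/(n+12) = 1 - 12/(n+12) -> 1 from below as n -> infinity, and never equals 1.
- So sup = 1 (not attained).
Conclusion: inf(S) = 1/13, attained in S.

1/13


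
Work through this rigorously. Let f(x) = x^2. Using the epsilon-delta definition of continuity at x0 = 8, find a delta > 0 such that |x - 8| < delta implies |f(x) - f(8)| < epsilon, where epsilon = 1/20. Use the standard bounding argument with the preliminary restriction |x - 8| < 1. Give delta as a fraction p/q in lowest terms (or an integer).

Factor: |x^2 - (8)^2| = |x - 8| * |x + 8|.
Impose |x - 8| < 1 first. Then |x + 8| = |(x - 8) + 2*(8)| <= |x - 8| + 2*|8| < 1 + 16 = 17.
So |x^2 - (8)^2| < delta * 17.
We need delta * 17 <= 1/20, i.e. delta <= 1/20/17 = 1/340.
Since 1/340 < 1, this is tighter than 1; take delta = 1/340.
So delta = 1/340 works.

1/340


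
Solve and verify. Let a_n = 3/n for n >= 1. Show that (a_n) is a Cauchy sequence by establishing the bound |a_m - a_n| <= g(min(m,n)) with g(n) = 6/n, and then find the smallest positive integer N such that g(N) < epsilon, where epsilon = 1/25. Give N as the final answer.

For any m, n >= 1, by the triangle inequality:
|a_m - a_n| = |3/m - 3/n| <= 3*1/m + 3*1/n <= 6/min(m,n).
So g(n) = 6/n bounds the Cauchy difference. Since g(n) -> 0, (a_n) is Cauchy.
Now solve g(N) < 1/25: 6/N < 1/25 <=> N > 6 / (1/25) = 150.
The smallest integer strictly greater than 150 is N = 151.
Check: g(151) = 6/151 = 6/151 < 1/25; g(150) = 1/25 >= 1/25. So N = 151.

151


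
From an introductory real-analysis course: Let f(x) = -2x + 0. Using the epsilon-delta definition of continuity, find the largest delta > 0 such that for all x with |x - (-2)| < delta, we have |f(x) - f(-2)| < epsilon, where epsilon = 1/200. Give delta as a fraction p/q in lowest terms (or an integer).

We compute f(-2) = -2*(-2) + 0 = 4.
|f(x) - f(-2)| = |-2x + 0 - (4)| = |-2(x - (-2))| = 2|x - (-2)|.
We need 2|x - (-2)| < 1/200, i.e. |x - (-2)| < 1/200 / 2 = 1/400.
So any delta <= 1/400 works. Conversely, if delta > 1/400, then x = -2 + 1/400 satisfies |x - (-2)| = 1/400 < delta but |f(x) - f(-2)| = 2 * 1/400 = 1/200, which is not < 1/200; so no larger delta works.
Hence the largest such delta is 1/400.

1/400


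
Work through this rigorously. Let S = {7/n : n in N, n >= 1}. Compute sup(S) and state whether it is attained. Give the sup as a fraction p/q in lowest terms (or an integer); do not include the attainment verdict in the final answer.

Analysis:
- Values: 7, 7/2, 7/3, 7/4, ... strictly decreasing.
- The maximum is 7 (n=1); sup = 7 (attained).
- The set is bounded below by 0; 7/n -> 0 so 0 is the greatest lower bound.
- 0 is not in the set, so inf = 0 is not attained.
Conclusion: sup(S) = 7, attained in S.

7


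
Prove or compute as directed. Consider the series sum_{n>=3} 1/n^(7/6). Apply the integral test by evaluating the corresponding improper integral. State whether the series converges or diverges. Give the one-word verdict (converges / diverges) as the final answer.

Let f(x) = x^(-7/6). Then f is positive, continuous, and decreasing on [3, infinity), so the integral test applies.
Compute the improper integral int_{3}^infinity f(x) dx:
  antiderivative F(x) = -6/x^(1/6).
  As x -> infinity, F(x) -> 0 (since p = 7/6 > 1).
  So int = F(infinity) - F(3) = 0 - (-2*3^(5/6)) = 2*3^(5/6).
  Finite, so by the integral test, the series converges.

converges


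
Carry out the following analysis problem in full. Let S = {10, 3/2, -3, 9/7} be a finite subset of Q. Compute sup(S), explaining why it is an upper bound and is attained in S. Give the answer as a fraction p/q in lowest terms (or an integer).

S is finite, so sup(S) = max(S).
Sorted decreasing:
10, 3/2, 9/7, -3
The extremum is 10.
For every x in S, x <= 10. And 10 is in S, so it is attained.
Therefore sup(S) = 10.

10


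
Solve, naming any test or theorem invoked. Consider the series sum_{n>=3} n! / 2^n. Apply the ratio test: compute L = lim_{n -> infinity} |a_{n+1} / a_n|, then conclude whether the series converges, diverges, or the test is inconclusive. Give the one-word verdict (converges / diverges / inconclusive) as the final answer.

Let a_n denote the general term. Form the ratio a_{n+1}/a_n and simplify:
a_{n+1}/a_n = n/2 + 1/2
Take the limit as n -> infinity: L = infinity.
Since L = infinity > 1 (or L = infinity), the ratio test implies the series diverges.

diverges


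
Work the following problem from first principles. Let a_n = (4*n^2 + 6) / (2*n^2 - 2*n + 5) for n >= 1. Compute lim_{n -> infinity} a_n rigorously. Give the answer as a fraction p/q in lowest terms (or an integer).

Divide numerator and denominator by n^2, the highest power:
numerator / n^2 = 4 + 6/n^2
denominator / n^2 = 2 - 2/n + 5/n^2
As n -> infinity, all terms of the form c/n^k (k >= 1) tend to 0.
So numerator / n^2 -> 4 and denominator / n^2 -> 2.
Therefore lim a_n = 2.

2


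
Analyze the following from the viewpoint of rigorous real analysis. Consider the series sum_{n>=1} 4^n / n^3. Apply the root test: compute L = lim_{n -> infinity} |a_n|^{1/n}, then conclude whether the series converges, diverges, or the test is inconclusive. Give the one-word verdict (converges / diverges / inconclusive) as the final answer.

Let a_n denote the general term. Form |a_n|^(1/n) and simplify:
|a_n|^(1/n) = 4/n^(3/n)
Take the limit as n -> infinity: L = 4.
Since L = 4 > 1, the root test implies divergence.

diverges


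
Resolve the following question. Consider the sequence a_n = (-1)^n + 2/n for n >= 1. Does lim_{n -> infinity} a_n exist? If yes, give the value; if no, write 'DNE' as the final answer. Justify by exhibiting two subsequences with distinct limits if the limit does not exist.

Examine the behaviour of a_n along subsequences.
a_{2k} = 1 + 2/(2k) -> 1. a_{2k+1} = -1 + 2/(2k+1) -> -1.
Since these two subsequential limits are 1 and -1, distinct, the full sequence cannot converge (a convergent sequence has all subsequences tending to the same limit). So lim a_n does not exist.

DNE


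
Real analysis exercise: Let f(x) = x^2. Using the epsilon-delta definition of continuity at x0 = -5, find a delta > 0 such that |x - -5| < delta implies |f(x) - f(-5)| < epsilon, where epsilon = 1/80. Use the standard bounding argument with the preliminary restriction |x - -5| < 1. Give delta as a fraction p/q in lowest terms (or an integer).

Factor: |x^2 - (-5)^2| = |x - -5| * |x + -5|.
Impose |x - -5| < 1 first. Then |x + -5| = |(x - -5) + 2*(-5)| <= |x - -5| + 2*|-5| < 1 + 10 = 11.
So |x^2 - (-5)^2| < delta * 11.
We need delta * 11 <= 1/80, i.e. delta <= 1/80/11 = 1/880.
Since 1/880 < 1, this is tighter than 1; take delta = 1/880.
So delta = 1/880 works.

1/880


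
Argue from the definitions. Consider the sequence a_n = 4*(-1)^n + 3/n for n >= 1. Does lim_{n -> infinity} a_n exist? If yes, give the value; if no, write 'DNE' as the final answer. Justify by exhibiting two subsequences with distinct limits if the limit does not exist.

Examine the behaviour of a_n along subsequences.
a_{2k} = 4 + 3/(2k) -> 4. a_{2k+1} = -4 + 3/(2k+1) -> -4.
Since these two subsequential limits are 4 and -4, distinct, the full sequence cannot converge (a convergent sequence has all subsequences tending to the same limit). So lim a_n does not exist.

DNE


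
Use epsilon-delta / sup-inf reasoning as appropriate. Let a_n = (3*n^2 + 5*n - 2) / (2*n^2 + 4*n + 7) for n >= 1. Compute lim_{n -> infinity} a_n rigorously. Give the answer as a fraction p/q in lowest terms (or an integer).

Divide numerator and denominator by n^2, the highest power:
numerator / n^2 = 3 + 5/n - 2/n^2
denominator / n^2 = 2 + 4/n + 7/n^2
As n -> infinity, all terms of the form c/n^k (k >= 1) tend to 0.
So numerator / n^2 -> 3 and denominator / n^2 -> 2.
Therefore lim a_n = 3/2.

3/2


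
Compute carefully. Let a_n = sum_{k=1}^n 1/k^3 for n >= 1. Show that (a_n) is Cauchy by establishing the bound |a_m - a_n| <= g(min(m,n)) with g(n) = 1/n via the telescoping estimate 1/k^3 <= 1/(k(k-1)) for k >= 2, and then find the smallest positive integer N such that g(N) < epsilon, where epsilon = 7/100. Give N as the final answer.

For m > n >= 1: |a_m - a_n| = sum_{k=n+1}^m 1/k^3.
Use 1/k^3 <= 1/(k(k-1)) = 1/(k-1) - 1/k for k >= 2 (which holds since k^3 >= k^2 >= k(k-1) for k >= 2):
sum_{k=n+1}^m 1/k^3 <= sum_{k=n+1}^m (1/(k-1) - 1/k) = 1/n - 1/m <= 1/n.
By symmetry the same bound holds with n,m swapped, so |a_m - a_n| <= 1/min(m,n) = g(min(m,n)). Since g(n) -> 0, (a_n) is Cauchy.
Now solve g(N) < 7/100: 1/N < 7/100 <=> N > 1/(7/100) = 100/7.
The smallest integer strictly greater than 100/7 is N = 15.
Check: g(15) = 1/15 < 7/100; g(14) = 1/14 >= 7/100. So N = 15.

15


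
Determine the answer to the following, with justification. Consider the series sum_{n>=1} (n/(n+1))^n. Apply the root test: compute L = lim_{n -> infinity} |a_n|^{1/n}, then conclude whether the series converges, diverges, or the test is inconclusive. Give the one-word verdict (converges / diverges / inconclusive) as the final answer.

Let a_n denote the general term. Form |a_n|^(1/n) and simplify:
|a_n|^(1/n) = n/(n + 1)
Take the limit as n -> infinity: L = 1.
Since L = 1, the root test is inconclusive. (In fact a_n = (n/(n+1))^n -> e^(-1) != 0, so the nth-term test shows divergence; but the root test itself gives no conclusion.)

inconclusive


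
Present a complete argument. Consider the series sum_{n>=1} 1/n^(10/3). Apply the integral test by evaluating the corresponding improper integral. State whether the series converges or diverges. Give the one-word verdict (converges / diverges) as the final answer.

Let f(x) = x^(-10/3). Then f is positive, continuous, and decreasing on [1, infinity), so the integral test applies.
Compute the improper integral int_{1}^infinity f(x) dx:
  antiderivative F(x) = -3/(7*x^(7/3)).
  As x -> infinity, F(x) -> 0 (since p = 10/3 > 1).
  So int = F(infinity) - F(1) = 0 - (-3/7) = 3/7.
  Finite, so by the integral test, the series converges.

converges


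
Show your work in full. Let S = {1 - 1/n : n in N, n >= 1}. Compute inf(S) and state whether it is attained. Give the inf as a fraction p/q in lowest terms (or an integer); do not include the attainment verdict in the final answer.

Analysis:
- Values: 0, 1/2, 2/3, 3/4, ... strictly increasing.
- Minimum is 0 (n=1); inf = 0 (attained).
- 1 - 1/n -> 1 from below; sup = 1, not attained.
Conclusion: inf(S) = 0, attained in S.

0


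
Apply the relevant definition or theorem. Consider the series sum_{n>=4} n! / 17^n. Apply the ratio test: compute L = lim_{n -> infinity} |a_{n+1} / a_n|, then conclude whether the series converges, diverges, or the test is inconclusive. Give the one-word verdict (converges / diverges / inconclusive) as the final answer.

Let a_n denote the general term. Form the ratio a_{n+1}/a_n and simplify:
a_{n+1}/a_n = n/17 + 1/17
Take the limit as n -> infinity: L = infinity.
Since L = infinity > 1 (or L = infinity), the ratio test implies the series diverges.

diverges


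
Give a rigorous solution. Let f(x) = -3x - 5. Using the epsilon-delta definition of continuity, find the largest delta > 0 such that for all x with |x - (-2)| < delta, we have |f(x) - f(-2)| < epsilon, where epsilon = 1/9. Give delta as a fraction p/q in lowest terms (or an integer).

We compute f(-2) = -3*(-2) - 5 = 1.
|f(x) - f(-2)| = |-3x - 5 - (1)| = |-3(x - (-2))| = 3|x - (-2)|.
We need 3|x - (-2)| < 1/9, i.e. |x - (-2)| < 1/9 / 3 = 1/27.
So any delta <= 1/27 works. Conversely, if delta > 1/27, then x = -2 + 1/27 satisfies |x - (-2)| = 1/27 < delta but |f(x) - f(-2)| = 3 * 1/27 = 1/9, which is not < 1/9; so no larger delta works.
Hence the largest such delta is 1/27.

1/27


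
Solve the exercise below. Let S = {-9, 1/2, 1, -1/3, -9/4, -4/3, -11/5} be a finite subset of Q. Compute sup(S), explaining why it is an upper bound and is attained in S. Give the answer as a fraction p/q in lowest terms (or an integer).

S is finite, so sup(S) = max(S).
Sorted decreasing:
1, 1/2, -1/3, -4/3, -11/5, -9/4, -9
The extremum is 1.
For every x in S, x <= 1. And 1 is in S, so it is attained.
Therefore sup(S) = 1.

1


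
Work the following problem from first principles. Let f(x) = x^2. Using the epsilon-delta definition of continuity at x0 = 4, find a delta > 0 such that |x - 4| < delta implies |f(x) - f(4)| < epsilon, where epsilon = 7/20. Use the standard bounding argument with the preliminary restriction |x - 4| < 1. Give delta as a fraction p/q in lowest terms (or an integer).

Factor: |x^2 - (4)^2| = |x - 4| * |x + 4|.
Impose |x - 4| < 1 first. Then |x + 4| = |(x - 4) + 2*(4)| <= |x - 4| + 2*|4| < 1 + 8 = 9.
So |x^2 - (4)^2| < delta * 9.
We need delta * 9 <= 7/20, i.e. delta <= 7/20/9 = 7/180.
Since 7/180 < 1, this is tighter than 1; take delta = 7/180.
So delta = 7/180 works.

7/180


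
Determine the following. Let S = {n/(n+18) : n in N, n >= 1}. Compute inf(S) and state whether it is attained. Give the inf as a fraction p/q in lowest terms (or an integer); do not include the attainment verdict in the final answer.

Analysis:
- Values: 1/19, 1/10, 1/7, 2/11, ... strictly increasing.
- Minimum is 1/19 (n=1); inf = 1/19 (attained).
- n/(n+18) = 1 - 18/(n+18) -> 1 from below as n -> infinity, and never equals 1.
- So sup = 1 (not attained).
Conclusion: inf(S) = 1/19, attained in S.

1/19


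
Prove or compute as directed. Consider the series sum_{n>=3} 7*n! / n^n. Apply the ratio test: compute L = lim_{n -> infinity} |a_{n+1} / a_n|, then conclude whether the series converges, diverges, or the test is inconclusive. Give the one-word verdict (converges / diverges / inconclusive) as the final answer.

Let a_n denote the general term. Form the ratio a_{n+1}/a_n and simplify:
a_{n+1}/a_n = (n/(n + 1))^n
Take the limit as n -> infinity: L = exp(-1).
Since L = exp(-1) < 1, the ratio test implies the series converges.

converges


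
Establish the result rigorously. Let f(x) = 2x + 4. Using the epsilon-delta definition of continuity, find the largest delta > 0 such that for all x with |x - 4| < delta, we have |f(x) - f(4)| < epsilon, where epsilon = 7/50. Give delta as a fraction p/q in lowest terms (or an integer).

We compute f(4) = 2*(4) + 4 = 12.
|f(x) - f(4)| = |2x + 4 - (12)| = |2(x - 4)| = 2|x - 4|.
We need 2|x - 4| < 7/50, i.e. |x - 4| < 7/50 / 2 = 7/100.
So any delta <= 7/100 works. Conversely, if delta > 7/100, then x = 4 + 7/100 satisfies |x - 4| = 7/100 < delta but |f(x) - f(4)| = 2 * 7/100 = 7/50, which is not < 7/50; so no larger delta works.
Hence the largest such delta is 7/100.

7/100


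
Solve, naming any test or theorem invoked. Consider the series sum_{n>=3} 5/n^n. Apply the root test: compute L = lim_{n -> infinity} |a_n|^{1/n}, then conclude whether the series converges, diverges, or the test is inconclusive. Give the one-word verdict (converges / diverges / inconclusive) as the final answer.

Let a_n denote the general term. Form |a_n|^(1/n) and simplify:
|a_n|^(1/n) = 5^(1/n)/n
Take the limit as n -> infinity: L = 0.
Since L = 0 < 1, the root test implies convergence.

converges


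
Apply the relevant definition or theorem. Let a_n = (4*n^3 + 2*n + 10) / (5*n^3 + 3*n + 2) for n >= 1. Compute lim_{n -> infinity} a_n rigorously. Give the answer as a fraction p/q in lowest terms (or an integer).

Divide numerator and denominator by n^3, the highest power:
numerator / n^3 = 4 + 2/n^2 + 10/n^3
denominator / n^3 = 5 + 3/n^2 + 2/n^3
As n -> infinity, all terms of the form c/n^k (k >= 1) tend to 0.
So numerator / n^3 -> 4 and denominator / n^3 -> 5.
Therefore lim a_n = 4/5.

4/5


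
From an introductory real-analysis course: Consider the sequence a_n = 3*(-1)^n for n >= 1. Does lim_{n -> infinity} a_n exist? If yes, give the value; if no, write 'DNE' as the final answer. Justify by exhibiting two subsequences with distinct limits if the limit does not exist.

Examine the behaviour of a_n along subsequences.
Even-n subsequence a_{2k} = 3 -> 3. Odd-n subsequence a_{2k+1} = -3 -> -3.
Since these two subsequential limits are 3 and -3, distinct, the full sequence cannot converge (a convergent sequence has all subsequences tending to the same limit). So lim a_n does not exist.

DNE
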